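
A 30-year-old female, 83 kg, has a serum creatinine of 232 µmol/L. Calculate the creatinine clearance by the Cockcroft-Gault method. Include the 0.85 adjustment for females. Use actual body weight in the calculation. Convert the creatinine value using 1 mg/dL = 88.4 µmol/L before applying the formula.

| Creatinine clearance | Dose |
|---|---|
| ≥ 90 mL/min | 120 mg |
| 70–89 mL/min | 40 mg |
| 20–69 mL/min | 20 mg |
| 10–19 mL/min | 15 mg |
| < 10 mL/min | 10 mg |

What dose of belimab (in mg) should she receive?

20 mg

SCr = 232 / 88.4 = 2.624 mg/dL
CrCl = (140 − 30) × 83 / (72 × 2.624) × 0.85 = 9130.0 / 188.93 × 0.85 ≈ 41.1 mL/min
CrCl ≈ 41 mL/min → bracket 20–69 mL/min.
Dose for this bracket: 20 mg.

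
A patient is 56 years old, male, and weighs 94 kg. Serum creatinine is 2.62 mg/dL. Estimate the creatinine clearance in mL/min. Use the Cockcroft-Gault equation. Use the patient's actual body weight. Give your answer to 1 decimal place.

CrCl = (140 − 56) × 94 / (72 × 2.62) = 7896.0 / 188.64 ≈ 41.9 mL/min

41.9 mL/min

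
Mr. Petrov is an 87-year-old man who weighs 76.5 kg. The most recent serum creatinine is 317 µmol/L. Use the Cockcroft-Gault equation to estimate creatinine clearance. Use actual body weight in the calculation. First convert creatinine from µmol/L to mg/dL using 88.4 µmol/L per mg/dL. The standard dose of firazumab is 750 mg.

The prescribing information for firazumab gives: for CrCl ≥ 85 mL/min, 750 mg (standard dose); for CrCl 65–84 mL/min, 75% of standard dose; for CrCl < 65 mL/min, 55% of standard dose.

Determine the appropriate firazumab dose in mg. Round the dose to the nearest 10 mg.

SCr = 317 / 88.4 = 3.586 mg/dL
CrCl = (140 − 87) × 76.5 / (72 × 3.586) = 4054.5 / 258.19 ≈ 15.7 mL/min
CrCl ≈ 16 mL/min → bracket < 65 mL/min.
55% of 750 mg = 412.5 mg → 410 mg

410 mg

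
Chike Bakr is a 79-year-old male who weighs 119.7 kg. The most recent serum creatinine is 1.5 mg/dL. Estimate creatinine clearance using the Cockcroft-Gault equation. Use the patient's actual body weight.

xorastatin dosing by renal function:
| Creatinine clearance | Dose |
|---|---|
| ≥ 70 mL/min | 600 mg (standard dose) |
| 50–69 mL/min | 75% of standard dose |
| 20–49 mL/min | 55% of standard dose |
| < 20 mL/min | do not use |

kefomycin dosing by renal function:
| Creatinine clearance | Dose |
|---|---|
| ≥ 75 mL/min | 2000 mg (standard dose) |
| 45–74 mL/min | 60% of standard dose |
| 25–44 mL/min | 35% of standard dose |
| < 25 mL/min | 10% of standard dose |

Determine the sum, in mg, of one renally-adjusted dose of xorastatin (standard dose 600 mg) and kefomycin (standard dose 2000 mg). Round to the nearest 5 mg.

CrCl = (140 − 79) × 119.7 / (72 × 1.5) = 7301.7 / 108.00 ≈ 67.6 mL/min
CrCl ≈ 68 mL/min.
xorastatin: 50–69 mL/min → 75% of 600 mg = 450 mg.
kefomycin: 45–74 mL/min → 60% of 2000 mg = 1200 mg.
Total = 450 + 1200 = 1650 mg.

1650 mg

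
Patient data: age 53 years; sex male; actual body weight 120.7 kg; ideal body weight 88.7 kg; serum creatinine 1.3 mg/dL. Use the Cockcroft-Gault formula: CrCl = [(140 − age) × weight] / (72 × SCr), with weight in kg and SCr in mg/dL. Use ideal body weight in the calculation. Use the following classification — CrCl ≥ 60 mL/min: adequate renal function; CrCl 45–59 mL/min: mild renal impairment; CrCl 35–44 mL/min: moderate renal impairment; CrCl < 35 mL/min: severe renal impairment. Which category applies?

adequate renal function

CrCl = (140 − 53) × 88.7 / (72 × 1.3) = 7716.9 / 93.60 ≈ 82.4 mL/min
82 mL/min falls in the 'adequate renal function' range.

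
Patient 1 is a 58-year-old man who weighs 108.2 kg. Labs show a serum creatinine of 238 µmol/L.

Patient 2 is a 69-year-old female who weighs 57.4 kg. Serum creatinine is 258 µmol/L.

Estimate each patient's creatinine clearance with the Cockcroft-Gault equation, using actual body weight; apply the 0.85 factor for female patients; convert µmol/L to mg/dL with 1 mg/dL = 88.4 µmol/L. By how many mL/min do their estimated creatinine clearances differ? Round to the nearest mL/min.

Patient 1: SCr = 238 / 88.4 = 2.692 mg/dL
Patient 1: CrCl = (140 − 58) × 108.2 / (72 × 2.692) = 8872.4 / 193.82 ≈ 45.8 mL/min
Patient 2: SCr = 258 / 88.4 = 2.919 mg/dL
Patient 2: CrCl = (140 − 69) × 57.4 / (72 × 2.919) × 0.85 = 4075.4 / 210.17 × 0.85 ≈ 16.5 mL/min
|45.8 − 16.5| = 29.3 mL/min

29 mL/min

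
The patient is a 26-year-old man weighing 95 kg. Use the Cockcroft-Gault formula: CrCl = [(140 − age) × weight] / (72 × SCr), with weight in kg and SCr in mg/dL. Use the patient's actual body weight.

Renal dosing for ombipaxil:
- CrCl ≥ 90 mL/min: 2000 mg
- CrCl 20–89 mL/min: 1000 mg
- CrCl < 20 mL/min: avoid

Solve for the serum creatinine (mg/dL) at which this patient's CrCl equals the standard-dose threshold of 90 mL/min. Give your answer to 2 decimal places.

1.67 mg/dL

Standard dose requires CrCl ≥ 90 mL/min.
Set (140 − 26) × 95 / (72 × SCr) = 90
SCr = (140 − 26) × 95 / (72 × 90) = 1.671 mg/dL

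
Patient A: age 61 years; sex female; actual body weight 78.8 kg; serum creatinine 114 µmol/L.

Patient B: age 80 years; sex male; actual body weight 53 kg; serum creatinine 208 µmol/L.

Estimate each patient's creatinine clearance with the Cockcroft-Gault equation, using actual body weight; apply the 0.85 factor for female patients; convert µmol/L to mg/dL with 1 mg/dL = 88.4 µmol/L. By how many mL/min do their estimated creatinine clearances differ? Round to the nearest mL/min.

38 mL/min

Patient A: SCr = 114 / 88.4 = 1.29 mg/dL
Patient A: CrCl = (140 − 61) × 78.8 / (72 × 1.29) × 0.85 = 6225.2 / 92.88 × 0.85 ≈ 57.0 mL/min
Patient B: SCr = 208 / 88.4 = 2.353 mg/dL
Patient B: CrCl = (140 − 80) × 53 / (72 × 2.353) = 3180.0 / 169.42 ≈ 18.8 mL/min
|57.0 − 18.8| = 38.2 mL/min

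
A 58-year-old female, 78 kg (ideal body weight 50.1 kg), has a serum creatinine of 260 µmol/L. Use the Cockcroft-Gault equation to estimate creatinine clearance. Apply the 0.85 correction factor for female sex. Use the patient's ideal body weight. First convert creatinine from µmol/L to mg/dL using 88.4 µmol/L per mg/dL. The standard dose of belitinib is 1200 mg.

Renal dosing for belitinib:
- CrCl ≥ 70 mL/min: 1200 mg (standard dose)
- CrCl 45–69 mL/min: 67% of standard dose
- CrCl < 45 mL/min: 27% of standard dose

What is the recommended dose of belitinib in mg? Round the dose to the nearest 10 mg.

320 mg

SCr = 260 / 88.4 = 2.941 mg/dL
CrCl = (140 − 58) × 50.1 / (72 × 2.941) × 0.85 = 4108.2 / 211.75 × 0.85 ≈ 16.5 mL/min
CrCl ≈ 16 mL/min → bracket < 45 mL/min.
27% of 1200 mg = 324 mg → 320 mg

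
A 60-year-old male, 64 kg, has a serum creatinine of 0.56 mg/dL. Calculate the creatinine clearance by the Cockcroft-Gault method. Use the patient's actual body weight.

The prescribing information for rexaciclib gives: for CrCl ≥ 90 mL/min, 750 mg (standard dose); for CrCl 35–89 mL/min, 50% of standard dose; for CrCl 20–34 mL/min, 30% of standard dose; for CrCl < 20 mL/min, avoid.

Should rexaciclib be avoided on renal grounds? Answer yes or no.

CrCl = (140 − 60) × 64 / (72 × 0.56) = 5120.0 / 40.32 ≈ 127.0 mL/min
CrCl ≈ 127 mL/min, which is ≥ 20 mL/min.

no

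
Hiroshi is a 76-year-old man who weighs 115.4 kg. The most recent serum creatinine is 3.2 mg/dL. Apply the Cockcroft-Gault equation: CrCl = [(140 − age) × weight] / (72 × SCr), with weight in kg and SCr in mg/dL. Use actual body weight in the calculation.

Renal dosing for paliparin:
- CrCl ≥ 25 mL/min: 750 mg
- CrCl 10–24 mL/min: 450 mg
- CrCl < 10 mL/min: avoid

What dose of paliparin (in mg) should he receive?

750 mg

CrCl = (140 − 76) × 115.4 / (72 × 3.2) = 7385.6 / 230.40 ≈ 32.1 mL/min
CrCl ≈ 32 mL/min → bracket ≥ 25 mL/min.
Dose for this bracket: 750 mg.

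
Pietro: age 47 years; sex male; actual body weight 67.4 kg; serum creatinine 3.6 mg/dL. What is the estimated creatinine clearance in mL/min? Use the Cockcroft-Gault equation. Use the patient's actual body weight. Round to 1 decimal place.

24.2 mL/min

CrCl = (140 − 47) × 67.4 / (72 × 3.6) = 6268.2 / 259.20 ≈ 24.2 mL/min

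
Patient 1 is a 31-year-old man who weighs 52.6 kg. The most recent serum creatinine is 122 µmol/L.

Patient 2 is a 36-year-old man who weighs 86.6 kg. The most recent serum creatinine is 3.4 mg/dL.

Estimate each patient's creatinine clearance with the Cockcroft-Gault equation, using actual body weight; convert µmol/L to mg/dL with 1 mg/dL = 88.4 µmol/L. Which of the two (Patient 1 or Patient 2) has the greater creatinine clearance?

Patient 1: SCr = 122 / 88.4 = 1.38 mg/dL
Patient 1: CrCl = (140 − 31) × 52.6 / (72 × 1.38) = 5733.4 / 99.36 ≈ 57.7 mL/min
Patient 2: CrCl = (140 − 36) × 86.6 / (72 × 3.4) = 9006.4 / 244.80 ≈ 36.8 mL/min
57.7 vs 36.8 mL/min → Patient 1 is higher.

Patient 1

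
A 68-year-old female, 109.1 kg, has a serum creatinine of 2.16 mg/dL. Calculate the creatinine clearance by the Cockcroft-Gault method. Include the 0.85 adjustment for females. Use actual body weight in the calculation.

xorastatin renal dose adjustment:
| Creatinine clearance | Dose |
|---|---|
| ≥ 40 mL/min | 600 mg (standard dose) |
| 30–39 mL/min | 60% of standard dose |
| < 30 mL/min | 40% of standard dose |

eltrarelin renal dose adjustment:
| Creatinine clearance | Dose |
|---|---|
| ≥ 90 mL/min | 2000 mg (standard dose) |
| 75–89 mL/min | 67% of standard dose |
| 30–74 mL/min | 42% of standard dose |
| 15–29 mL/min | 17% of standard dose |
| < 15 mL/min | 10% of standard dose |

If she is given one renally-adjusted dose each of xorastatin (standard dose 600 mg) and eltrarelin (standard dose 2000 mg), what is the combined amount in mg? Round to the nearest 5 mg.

1440 mg

CrCl = (140 − 68) × 109.1 / (72 × 2.16) × 0.85 = 7855.2 / 155.52 × 0.85 ≈ 42.9 mL/min
CrCl ≈ 43 mL/min.
xorastatin: ≥ 40 mL/min → 100% of 600 mg = 600 mg.
eltrarelin: 30–74 mL/min → 42% of 2000 mg = 840 mg.
Total = 600 + 840 = 1440 mg.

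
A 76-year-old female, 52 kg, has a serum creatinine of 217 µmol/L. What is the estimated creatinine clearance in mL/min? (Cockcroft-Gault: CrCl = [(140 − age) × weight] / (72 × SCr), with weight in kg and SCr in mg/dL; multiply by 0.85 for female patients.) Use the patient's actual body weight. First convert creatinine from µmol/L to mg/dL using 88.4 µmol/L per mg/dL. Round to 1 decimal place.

16.0 mL/min

SCr = 217 / 88.4 = 2.455 mg/dL
CrCl = (140 − 76) × 52 / (72 × 2.455) × 0.85 = 3328.0 / 176.76 × 0.85 ≈ 16.0 mL/min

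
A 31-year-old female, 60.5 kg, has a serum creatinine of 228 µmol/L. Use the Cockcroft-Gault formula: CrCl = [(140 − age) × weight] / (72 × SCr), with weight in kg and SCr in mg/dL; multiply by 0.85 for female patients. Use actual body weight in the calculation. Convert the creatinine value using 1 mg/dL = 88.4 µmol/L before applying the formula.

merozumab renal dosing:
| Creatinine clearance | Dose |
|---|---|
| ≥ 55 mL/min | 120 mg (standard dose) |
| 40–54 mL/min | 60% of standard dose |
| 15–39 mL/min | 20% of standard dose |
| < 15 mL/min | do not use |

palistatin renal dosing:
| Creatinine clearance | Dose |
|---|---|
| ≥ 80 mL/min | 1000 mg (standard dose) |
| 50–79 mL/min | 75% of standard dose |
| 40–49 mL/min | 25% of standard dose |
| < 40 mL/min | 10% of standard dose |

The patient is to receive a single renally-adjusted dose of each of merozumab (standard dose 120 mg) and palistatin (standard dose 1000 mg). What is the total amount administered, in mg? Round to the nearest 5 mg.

125 mg

SCr = 228 / 88.4 = 2.579 mg/dL
CrCl = (140 − 31) × 60.5 / (72 × 2.579) × 0.85 = 6594.5 / 185.69 × 0.85 ≈ 30.2 mL/min
CrCl ≈ 30 mL/min.
merozumab: 15–39 mL/min → 20% of 120 mg = 24 mg.
palistatin: < 40 mL/min → 10% of 1000 mg = 100 mg.
Total = 24 + 100 = 124 mg.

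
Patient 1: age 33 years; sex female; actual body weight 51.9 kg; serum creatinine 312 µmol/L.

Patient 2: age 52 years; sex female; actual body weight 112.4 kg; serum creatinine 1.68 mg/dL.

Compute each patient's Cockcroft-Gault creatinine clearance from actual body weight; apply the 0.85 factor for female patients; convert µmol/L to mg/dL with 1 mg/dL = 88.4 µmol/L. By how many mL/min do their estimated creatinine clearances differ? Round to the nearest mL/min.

51 mL/min

Patient 1: SCr = 312 / 88.4 = 3.529 mg/dL
Patient 1: CrCl = (140 − 33) × 51.9 / (72 × 3.529) × 0.85 = 5553.3 / 254.09 × 0.85 ≈ 18.6 mL/min
Patient 2: CrCl = (140 − 52) × 112.4 / (72 × 1.68) × 0.85 = 9891.2 / 120.96 × 0.85 ≈ 69.5 mL/min
|18.6 − 69.5| = 50.9 mL/min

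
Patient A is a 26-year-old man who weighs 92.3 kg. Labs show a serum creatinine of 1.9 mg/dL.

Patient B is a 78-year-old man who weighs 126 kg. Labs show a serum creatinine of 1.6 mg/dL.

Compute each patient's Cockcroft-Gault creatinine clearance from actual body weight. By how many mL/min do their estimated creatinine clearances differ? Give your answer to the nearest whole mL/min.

9 mL/min

Patient A: CrCl = (140 − 26) × 92.3 / (72 × 1.9) = 10522.2 / 136.80 ≈ 76.9 mL/min
Patient B: CrCl = (140 − 78) × 126 / (72 × 1.6) = 7812.0 / 115.20 ≈ 67.8 mL/min
|76.9 − 67.8| = 9.1 mL/min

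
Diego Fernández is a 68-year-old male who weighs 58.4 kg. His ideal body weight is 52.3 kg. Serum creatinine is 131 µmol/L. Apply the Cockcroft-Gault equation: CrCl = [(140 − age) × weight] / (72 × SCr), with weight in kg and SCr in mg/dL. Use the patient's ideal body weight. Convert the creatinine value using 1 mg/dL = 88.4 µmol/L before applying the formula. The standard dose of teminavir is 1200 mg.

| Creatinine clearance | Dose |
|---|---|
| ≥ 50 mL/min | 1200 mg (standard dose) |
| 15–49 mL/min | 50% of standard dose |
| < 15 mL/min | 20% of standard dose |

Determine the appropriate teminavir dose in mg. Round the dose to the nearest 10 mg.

600 mg

SCr = 131 / 88.4 = 1.482 mg/dL
CrCl = (140 − 68) × 52.3 / (72 × 1.482) = 3765.6 / 106.70 ≈ 35.3 mL/min
CrCl ≈ 35 mL/min → bracket 15–49 mL/min.
50% of 1200 mg = 600 mg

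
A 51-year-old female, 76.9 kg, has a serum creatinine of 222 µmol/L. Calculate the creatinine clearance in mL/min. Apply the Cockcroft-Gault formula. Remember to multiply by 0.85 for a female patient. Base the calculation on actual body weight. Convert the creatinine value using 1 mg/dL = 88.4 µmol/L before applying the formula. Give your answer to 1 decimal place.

32.2 mL/min

SCr = 222 / 88.4 = 2.511 mg/dL
CrCl = (140 − 51) × 76.9 / (72 × 2.511) × 0.85 = 6844.1 / 180.79 × 0.85 ≈ 32.2 mL/min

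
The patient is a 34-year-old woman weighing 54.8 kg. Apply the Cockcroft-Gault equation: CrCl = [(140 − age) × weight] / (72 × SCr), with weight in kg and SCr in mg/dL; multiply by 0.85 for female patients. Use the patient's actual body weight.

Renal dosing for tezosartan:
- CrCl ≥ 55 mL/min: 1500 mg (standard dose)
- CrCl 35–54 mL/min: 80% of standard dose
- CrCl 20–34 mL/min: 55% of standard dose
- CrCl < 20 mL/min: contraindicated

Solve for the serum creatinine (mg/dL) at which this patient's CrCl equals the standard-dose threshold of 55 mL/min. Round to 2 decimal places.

1.25 mg/dL

Standard dose requires CrCl ≥ 55 mL/min.
Set (140 − 34) × 54.8 × 0.85 / (72 × SCr) = 55
SCr = (140 − 34) × 54.8 × 0.85 / (72 × 55) = 1.247 mg/dL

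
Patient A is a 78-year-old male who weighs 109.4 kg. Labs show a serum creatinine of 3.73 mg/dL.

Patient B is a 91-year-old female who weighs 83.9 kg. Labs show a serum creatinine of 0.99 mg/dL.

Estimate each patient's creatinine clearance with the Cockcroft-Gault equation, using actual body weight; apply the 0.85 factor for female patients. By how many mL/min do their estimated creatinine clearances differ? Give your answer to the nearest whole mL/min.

24 mL/min

Patient A: CrCl = (140 − 78) × 109.4 / (72 × 3.73) = 6782.8 / 268.56 ≈ 25.3 mL/min
Patient B: CrCl = (140 − 91) × 83.9 / (72 × 0.99) × 0.85 = 4111.1 / 71.28 × 0.85 ≈ 49.0 mL/min
|25.3 − 49.0| = 23.7 mL/min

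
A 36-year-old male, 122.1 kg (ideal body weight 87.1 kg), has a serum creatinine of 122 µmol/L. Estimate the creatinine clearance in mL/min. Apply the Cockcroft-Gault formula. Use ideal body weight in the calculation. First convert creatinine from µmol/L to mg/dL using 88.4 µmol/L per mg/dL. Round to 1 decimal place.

SCr = 122 / 88.4 = 1.38 mg/dL
CrCl = (140 − 36) × 87.1 / (72 × 1.38) = 9058.4 / 99.36 ≈ 91.2 mL/min

91.2 mL/min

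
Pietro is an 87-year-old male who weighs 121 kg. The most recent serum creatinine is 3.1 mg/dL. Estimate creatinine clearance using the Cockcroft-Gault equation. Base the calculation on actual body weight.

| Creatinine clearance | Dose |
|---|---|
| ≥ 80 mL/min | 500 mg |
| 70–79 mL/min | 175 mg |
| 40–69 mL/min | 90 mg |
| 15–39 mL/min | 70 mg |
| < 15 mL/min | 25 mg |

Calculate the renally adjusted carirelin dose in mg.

CrCl = (140 − 87) × 121 / (72 × 3.1) = 6413.0 / 223.20 ≈ 28.7 mL/min
CrCl ≈ 29 mL/min → bracket 15–39 mL/min.
Dose for this bracket: 70 mg.

70 mg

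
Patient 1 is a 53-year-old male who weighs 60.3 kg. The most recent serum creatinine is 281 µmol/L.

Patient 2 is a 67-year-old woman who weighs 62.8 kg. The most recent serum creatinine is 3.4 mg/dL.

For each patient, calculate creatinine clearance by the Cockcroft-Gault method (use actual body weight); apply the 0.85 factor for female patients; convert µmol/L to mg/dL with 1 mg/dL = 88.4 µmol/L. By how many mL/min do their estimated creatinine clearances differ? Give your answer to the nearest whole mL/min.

7 mL/min

Patient 1: SCr = 281 / 88.4 = 3.179 mg/dL
Patient 1: CrCl = (140 − 53) × 60.3 / (72 × 3.179) = 5246.1 / 228.89 ≈ 22.9 mL/min
Patient 2: CrCl = (140 − 67) × 62.8 / (72 × 3.4) × 0.85 = 4584.4 / 244.80 × 0.85 ≈ 15.9 mL/min
|22.9 − 15.9| = 7.0 mL/min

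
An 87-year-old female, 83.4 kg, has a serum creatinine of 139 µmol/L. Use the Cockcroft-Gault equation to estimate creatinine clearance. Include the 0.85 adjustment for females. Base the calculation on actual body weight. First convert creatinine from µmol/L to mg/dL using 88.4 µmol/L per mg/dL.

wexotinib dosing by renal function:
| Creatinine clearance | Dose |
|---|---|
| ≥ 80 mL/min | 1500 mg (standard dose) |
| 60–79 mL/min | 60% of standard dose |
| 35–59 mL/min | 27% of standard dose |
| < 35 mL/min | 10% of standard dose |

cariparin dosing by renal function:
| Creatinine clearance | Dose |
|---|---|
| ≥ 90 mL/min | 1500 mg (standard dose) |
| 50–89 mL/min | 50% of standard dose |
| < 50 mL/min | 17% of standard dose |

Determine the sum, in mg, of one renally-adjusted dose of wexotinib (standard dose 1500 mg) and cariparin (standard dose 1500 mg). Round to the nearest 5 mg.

405 mg

SCr = 139 / 88.4 = 1.572 mg/dL
CrCl = (140 − 87) × 83.4 / (72 × 1.572) × 0.85 = 4420.2 / 113.18 × 0.85 ≈ 33.2 mL/min
CrCl ≈ 33 mL/min.
wexotinib: < 35 mL/min → 10% of 1500 mg = 150 mg.
cariparin: < 50 mL/min → 17% of 1500 mg = 255 mg.
Total = 150 + 255 = 405 mg.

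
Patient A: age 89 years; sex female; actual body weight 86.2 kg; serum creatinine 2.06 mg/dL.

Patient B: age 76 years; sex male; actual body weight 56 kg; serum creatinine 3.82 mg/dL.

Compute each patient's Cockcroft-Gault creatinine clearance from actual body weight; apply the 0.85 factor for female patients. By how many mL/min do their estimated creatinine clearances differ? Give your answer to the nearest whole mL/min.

12 mL/min

Patient A: CrCl = (140 − 89) × 86.2 / (72 × 2.06) × 0.85 = 4396.2 / 148.32 × 0.85 ≈ 25.2 mL/min
Patient B: CrCl = (140 − 76) × 56 / (72 × 3.82) = 3584.0 / 275.04 ≈ 13.0 mL/min
|25.2 − 13.0| = 12.2 mL/min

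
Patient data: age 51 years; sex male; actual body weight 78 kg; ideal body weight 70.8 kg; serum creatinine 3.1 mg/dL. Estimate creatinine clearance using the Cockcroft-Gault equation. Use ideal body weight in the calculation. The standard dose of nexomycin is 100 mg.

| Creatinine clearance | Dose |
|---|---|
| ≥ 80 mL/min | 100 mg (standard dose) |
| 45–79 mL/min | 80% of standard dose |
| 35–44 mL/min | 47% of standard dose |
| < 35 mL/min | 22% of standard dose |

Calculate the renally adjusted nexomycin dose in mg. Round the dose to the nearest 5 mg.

CrCl = (140 − 51) × 70.8 / (72 × 3.1) = 6301.2 / 223.20 ≈ 28.2 mL/min
CrCl ≈ 28 mL/min → bracket < 35 mL/min.
22% of 100 mg = 22 mg → 20 mg

20 mg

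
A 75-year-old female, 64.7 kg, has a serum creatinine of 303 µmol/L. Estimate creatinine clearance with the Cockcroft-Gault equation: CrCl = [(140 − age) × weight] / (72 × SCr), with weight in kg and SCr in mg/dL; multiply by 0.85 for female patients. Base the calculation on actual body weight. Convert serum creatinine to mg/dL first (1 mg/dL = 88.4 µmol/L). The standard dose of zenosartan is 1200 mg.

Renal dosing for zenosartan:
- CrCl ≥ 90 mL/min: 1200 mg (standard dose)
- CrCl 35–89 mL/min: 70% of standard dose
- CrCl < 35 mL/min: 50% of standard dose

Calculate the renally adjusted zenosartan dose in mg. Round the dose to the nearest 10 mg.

600 mg

SCr = 303 / 88.4 = 3.428 mg/dL
CrCl = (140 − 75) × 64.7 / (72 × 3.428) × 0.85 = 4205.5 / 246.82 × 0.85 ≈ 14.5 mL/min
CrCl ≈ 14 mL/min → bracket < 35 mL/min.
50% of 1200 mg = 600 mg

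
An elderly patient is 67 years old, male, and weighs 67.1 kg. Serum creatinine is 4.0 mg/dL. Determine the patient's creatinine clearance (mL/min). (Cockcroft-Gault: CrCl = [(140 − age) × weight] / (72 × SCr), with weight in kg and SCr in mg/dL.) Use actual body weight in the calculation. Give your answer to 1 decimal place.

17.0 mL/min

CrCl = (140 − 67) × 67.1 / (72 × 4) = 4898.3 / 288.00 ≈ 17.0 mL/min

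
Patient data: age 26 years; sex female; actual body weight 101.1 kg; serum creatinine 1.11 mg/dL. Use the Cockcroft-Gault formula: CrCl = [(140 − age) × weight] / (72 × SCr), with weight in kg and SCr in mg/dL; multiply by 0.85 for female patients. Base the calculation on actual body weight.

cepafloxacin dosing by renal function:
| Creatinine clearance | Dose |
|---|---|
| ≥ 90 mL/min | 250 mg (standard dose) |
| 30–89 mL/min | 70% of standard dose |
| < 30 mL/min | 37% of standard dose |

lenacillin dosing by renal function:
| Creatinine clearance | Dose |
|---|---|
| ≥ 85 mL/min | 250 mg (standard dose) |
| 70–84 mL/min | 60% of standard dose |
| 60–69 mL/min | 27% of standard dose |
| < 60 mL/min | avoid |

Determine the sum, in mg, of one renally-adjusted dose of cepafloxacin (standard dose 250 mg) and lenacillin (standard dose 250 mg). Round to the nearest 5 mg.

500 mg

CrCl = (140 − 26) × 101.1 / (72 × 1.11) × 0.85 = 11525.4 / 79.92 × 0.85 ≈ 122.6 mL/min
CrCl ≈ 123 mL/min.
cepafloxacin: ≥ 90 mL/min → 100% of 250 mg = 250 mg.
lenacillin: ≥ 85 mL/min → 100% of 250 mg = 250 mg.
Total = 250 + 250 = 500 mg.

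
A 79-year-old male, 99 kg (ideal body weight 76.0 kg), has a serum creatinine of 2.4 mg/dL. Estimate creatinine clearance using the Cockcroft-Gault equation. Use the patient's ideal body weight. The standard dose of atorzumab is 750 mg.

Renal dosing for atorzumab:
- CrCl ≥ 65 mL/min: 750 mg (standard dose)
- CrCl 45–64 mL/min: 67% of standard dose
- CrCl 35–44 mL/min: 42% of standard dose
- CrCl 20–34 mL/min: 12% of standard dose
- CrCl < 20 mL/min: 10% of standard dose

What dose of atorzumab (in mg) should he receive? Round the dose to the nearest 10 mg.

90 mg

CrCl = (140 − 79) × 76 / (72 × 2.4) = 4636.0 / 172.80 ≈ 26.8 mL/min
CrCl ≈ 27 mL/min → bracket 20–34 mL/min.
12% of 750 mg = 90 mg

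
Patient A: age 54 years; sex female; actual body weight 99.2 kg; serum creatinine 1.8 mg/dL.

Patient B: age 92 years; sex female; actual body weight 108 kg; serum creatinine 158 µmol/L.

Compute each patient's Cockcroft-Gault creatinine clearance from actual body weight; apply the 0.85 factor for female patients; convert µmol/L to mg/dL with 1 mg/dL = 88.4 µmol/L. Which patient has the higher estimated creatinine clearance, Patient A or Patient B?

Patient A: CrCl = (140 − 54) × 99.2 / (72 × 1.8) × 0.85 = 8531.2 / 129.60 × 0.85 ≈ 56.0 mL/min
Patient B: SCr = 158 / 88.4 = 1.787 mg/dL
Patient B: CrCl = (140 − 92) × 108 / (72 × 1.787) × 0.85 = 5184.0 / 128.66 × 0.85 ≈ 34.2 mL/min
56.0 vs 34.2 mL/min → Patient A is higher.

Patient A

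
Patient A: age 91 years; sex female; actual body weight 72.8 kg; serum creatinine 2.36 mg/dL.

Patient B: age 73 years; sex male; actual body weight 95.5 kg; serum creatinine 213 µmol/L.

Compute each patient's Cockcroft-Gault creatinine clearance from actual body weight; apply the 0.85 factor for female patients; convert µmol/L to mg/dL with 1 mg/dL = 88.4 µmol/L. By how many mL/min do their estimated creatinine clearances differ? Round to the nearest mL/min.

Patient A: CrCl = (140 − 91) × 72.8 / (72 × 2.36) × 0.85 = 3567.2 / 169.92 × 0.85 ≈ 17.8 mL/min
Patient B: SCr = 213 / 88.4 = 2.41 mg/dL
Patient B: CrCl = (140 − 73) × 95.5 / (72 × 2.41) = 6398.5 / 173.52 ≈ 36.9 mL/min
|17.8 − 36.9| = 19.1 mL/min

19 mL/min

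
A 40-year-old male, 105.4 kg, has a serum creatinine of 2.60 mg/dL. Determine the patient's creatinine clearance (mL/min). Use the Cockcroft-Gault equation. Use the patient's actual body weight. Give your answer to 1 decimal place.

CrCl = (140 − 40) × 105.4 / (72 × 2.6) = 10540.0 / 187.20 ≈ 56.3 mL/min

56.3 mL/min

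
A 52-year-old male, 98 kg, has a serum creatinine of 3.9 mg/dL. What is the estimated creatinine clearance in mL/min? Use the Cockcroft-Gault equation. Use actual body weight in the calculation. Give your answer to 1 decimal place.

30.7 mL/min

CrCl = (140 − 52) × 98 / (72 × 3.9) = 8624.0 / 280.80 ≈ 30.7 mL/min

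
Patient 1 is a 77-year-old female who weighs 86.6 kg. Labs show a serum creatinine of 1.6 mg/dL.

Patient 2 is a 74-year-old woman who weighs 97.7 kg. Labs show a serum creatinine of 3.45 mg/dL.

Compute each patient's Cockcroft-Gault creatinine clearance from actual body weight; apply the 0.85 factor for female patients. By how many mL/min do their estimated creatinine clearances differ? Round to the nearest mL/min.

Patient 1: CrCl = (140 − 77) × 86.6 / (72 × 1.6) × 0.85 = 5455.8 / 115.20 × 0.85 ≈ 40.3 mL/min
Patient 2: CrCl = (140 − 74) × 97.7 / (72 × 3.45) × 0.85 = 6448.2 / 248.40 × 0.85 ≈ 22.1 mL/min
|40.3 − 22.1| = 18.2 mL/min

18 mL/min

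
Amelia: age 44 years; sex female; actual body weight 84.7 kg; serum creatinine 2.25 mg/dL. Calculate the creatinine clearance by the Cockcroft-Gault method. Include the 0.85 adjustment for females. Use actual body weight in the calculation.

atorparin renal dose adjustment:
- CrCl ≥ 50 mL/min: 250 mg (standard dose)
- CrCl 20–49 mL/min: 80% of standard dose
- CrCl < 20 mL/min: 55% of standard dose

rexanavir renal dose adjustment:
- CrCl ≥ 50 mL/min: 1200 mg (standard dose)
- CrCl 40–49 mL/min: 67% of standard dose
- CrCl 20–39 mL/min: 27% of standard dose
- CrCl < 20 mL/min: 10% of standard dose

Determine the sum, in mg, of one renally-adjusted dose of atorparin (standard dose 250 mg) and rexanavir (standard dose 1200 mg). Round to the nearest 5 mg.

1005 mg

CrCl = (140 − 44) × 84.7 / (72 × 2.25) × 0.85 = 8131.2 / 162.00 × 0.85 ≈ 42.7 mL/min
CrCl ≈ 43 mL/min.
atorparin: 20–49 mL/min → 80% of 250 mg = 200 mg.
rexanavir: 40–49 mL/min → 67% of 1200 mg = 804 mg.
Total = 200 + 804 = 1004 mg.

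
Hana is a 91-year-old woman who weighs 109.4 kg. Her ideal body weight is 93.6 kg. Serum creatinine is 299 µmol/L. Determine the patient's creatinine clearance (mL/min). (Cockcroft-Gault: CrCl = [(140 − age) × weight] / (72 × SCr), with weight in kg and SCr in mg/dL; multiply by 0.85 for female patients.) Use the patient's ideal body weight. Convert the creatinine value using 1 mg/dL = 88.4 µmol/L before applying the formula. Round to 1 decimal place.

16.0 mL/min

SCr = 299 / 88.4 = 3.382 mg/dL
CrCl = (140 − 91) × 93.6 / (72 × 3.382) × 0.85 = 4586.4 / 243.50 × 0.85 ≈ 16.0 mL/min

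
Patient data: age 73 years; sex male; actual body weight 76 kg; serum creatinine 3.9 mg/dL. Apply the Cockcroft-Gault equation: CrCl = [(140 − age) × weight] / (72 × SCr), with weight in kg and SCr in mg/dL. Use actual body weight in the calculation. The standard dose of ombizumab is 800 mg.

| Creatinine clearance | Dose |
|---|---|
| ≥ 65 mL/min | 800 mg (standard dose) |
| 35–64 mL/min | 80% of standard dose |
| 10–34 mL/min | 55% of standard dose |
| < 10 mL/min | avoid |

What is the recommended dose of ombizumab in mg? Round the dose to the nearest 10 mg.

440 mg

CrCl = (140 − 73) × 76 / (72 × 3.9) = 5092.0 / 280.80 ≈ 18.1 mL/min
CrCl ≈ 18 mL/min → bracket 10–34 mL/min.
55% of 800 mg = 440 mg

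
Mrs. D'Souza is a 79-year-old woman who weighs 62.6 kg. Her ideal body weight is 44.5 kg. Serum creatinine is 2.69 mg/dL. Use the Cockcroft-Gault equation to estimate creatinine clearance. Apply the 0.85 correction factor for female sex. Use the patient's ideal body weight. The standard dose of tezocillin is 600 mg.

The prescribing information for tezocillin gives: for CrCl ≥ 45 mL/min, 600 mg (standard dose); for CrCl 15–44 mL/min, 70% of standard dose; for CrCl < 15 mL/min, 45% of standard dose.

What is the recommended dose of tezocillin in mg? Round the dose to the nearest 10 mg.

270 mg

CrCl = (140 − 79) × 44.5 / (72 × 2.69) × 0.85 = 2714.5 / 193.68 × 0.85 ≈ 11.9 mL/min
CrCl ≈ 12 mL/min → bracket < 15 mL/min.
45% of 600 mg = 270 mg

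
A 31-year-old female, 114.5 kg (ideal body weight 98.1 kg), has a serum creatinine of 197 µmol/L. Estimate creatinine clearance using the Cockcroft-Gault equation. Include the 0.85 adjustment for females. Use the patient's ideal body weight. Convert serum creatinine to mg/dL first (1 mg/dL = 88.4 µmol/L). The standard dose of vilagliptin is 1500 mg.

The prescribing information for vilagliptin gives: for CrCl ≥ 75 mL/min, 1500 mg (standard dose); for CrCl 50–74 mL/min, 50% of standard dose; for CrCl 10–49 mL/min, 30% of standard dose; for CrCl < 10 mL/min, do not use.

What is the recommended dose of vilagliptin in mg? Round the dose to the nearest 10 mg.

750 mg

SCr = 197 / 88.4 = 2.229 mg/dL
CrCl = (140 − 31) × 98.1 / (72 × 2.229) × 0.85 = 10692.9 / 160.49 × 0.85 ≈ 56.6 mL/min
CrCl ≈ 57 mL/min → bracket 50–74 mL/min.
50% of 1500 mg = 750 mg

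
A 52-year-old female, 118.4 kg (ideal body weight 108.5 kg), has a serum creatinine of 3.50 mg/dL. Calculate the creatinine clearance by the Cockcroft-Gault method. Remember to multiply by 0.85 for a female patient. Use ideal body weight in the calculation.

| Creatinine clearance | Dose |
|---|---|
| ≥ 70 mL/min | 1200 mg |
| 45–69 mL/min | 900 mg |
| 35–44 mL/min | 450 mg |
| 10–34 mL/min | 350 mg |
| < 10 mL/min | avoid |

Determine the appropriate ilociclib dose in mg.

350 mg

CrCl = (140 − 52) × 108.5 / (72 × 3.5) × 0.85 = 9548.0 / 252.00 × 0.85 ≈ 32.2 mL/min
CrCl ≈ 32 mL/min → bracket 10–34 mL/min.
Dose for this bracket: 350 mg.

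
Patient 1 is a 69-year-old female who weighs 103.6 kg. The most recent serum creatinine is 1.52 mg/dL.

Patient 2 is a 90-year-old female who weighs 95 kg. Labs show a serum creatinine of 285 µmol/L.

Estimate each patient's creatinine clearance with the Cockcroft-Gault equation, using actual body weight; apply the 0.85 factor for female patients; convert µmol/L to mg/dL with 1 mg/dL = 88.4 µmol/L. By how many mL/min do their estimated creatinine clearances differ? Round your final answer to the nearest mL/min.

Patient 1: CrCl = (140 − 69) × 103.6 / (72 × 1.52) × 0.85 = 7355.6 / 109.44 × 0.85 ≈ 57.1 mL/min
Patient 2: SCr = 285 / 88.4 = 3.224 mg/dL
Patient 2: CrCl = (140 − 90) × 95 / (72 × 3.224) × 0.85 = 4750.0 / 232.13 × 0.85 ≈ 17.4 mL/min
|57.1 − 17.4| = 39.7 mL/min

40 mL/min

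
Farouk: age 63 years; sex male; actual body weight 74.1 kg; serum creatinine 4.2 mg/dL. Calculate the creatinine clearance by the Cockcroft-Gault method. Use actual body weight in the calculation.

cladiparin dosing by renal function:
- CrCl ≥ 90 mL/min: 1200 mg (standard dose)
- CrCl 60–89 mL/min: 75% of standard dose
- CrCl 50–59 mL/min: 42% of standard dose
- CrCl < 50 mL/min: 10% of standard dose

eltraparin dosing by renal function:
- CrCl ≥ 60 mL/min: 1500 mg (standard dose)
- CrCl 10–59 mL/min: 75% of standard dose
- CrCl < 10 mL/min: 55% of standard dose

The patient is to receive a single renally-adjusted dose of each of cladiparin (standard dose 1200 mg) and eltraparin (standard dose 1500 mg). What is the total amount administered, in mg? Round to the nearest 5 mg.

1245 mg

CrCl = (140 − 63) × 74.1 / (72 × 4.2) = 5705.7 / 302.40 ≈ 18.9 mL/min
CrCl ≈ 19 mL/min.
cladiparin: < 50 mL/min → 10% of 1200 mg = 120 mg.
eltraparin: 10–59 mL/min → 75% of 1500 mg = 1125 mg.
Total = 120 + 1125 = 1245 mg.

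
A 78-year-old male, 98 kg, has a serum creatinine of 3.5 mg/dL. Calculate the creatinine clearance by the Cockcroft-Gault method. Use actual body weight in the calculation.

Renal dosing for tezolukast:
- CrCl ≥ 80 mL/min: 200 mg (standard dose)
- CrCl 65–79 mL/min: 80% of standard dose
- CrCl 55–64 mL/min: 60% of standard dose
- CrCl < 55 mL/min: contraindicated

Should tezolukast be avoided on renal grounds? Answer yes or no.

CrCl = (140 − 78) × 98 / (72 × 3.5) = 6076.0 / 252.00 ≈ 24.1 mL/min
CrCl ≈ 24 mL/min, which is < 55 mL/min.

yes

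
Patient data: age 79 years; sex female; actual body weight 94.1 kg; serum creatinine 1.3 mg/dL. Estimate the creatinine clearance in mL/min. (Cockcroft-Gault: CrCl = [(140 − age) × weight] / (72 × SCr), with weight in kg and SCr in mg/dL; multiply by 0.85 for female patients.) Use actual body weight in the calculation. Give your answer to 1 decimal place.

52.1 mL/min

CrCl = (140 − 79) × 94.1 / (72 × 1.3) × 0.85 = 5740.1 / 93.60 × 0.85 ≈ 52.1 mL/min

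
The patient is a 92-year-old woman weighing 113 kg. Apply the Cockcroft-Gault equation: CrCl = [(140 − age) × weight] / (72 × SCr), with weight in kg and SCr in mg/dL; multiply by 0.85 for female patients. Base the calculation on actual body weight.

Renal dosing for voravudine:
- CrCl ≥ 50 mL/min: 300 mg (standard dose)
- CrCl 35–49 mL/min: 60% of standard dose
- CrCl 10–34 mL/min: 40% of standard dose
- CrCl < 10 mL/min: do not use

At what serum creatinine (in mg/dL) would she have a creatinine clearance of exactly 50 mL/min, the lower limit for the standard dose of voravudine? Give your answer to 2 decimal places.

1.28 mg/dL

Standard dose requires CrCl ≥ 50 mL/min.
Set (140 − 92) × 113 × 0.85 / (72 × SCr) = 50
SCr = (140 − 92) × 113 × 0.85 / (72 × 50) = 1.281 mg/dL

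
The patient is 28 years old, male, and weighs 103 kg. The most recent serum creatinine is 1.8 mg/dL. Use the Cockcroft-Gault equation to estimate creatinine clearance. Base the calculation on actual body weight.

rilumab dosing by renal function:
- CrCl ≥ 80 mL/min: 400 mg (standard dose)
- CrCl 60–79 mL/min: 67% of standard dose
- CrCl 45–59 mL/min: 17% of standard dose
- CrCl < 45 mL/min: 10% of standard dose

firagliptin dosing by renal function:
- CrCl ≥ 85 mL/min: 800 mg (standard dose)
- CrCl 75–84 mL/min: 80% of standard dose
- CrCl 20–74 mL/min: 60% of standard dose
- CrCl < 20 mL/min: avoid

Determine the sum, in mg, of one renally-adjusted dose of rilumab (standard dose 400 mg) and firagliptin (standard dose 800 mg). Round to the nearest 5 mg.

1200 mg

CrCl = (140 − 28) × 103 / (72 × 1.8) = 11536.0 / 129.60 ≈ 89.0 mL/min
CrCl ≈ 89 mL/min.
rilumab: ≥ 80 mL/min → 100% of 400 mg = 400 mg.
firagliptin: ≥ 85 mL/min → 100% of 800 mg = 800 mg.
Total = 400 + 800 = 1200 mg.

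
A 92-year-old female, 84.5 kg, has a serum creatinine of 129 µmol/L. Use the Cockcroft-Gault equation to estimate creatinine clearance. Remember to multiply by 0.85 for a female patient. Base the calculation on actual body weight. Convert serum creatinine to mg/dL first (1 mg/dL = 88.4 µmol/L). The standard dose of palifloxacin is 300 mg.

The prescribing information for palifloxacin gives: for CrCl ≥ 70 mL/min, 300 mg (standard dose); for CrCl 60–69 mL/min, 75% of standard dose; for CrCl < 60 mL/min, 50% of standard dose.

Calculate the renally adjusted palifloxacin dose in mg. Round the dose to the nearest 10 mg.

SCr = 129 / 88.4 = 1.459 mg/dL
CrCl = (140 − 92) × 84.5 / (72 × 1.459) × 0.85 = 4056.0 / 105.05 × 0.85 ≈ 32.8 mL/min
CrCl ≈ 33 mL/min → bracket < 60 mL/min.
50% of 300 mg = 150 mg

150 mg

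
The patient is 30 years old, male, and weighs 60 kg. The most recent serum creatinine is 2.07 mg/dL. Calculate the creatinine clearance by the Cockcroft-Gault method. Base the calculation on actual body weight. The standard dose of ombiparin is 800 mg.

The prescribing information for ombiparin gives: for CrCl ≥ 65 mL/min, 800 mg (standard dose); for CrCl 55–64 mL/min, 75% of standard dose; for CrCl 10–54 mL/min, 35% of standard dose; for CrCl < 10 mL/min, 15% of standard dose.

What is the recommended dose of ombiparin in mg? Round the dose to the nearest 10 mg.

280 mg

CrCl = (140 − 30) × 60 / (72 × 2.07) = 6600.0 / 149.04 ≈ 44.3 mL/min
CrCl ≈ 44 mL/min → bracket 10–54 mL/min.
35% of 800 mg = 280 mg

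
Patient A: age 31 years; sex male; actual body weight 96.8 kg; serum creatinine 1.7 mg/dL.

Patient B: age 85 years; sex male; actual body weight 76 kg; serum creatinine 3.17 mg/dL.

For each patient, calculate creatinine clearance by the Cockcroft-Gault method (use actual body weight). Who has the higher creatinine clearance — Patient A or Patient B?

Patient A

Patient A: CrCl = (140 − 31) × 96.8 / (72 × 1.7) = 10551.2 / 122.40 ≈ 86.2 mL/min
Patient B: CrCl = (140 − 85) × 76 / (72 × 3.17) = 4180.0 / 228.24 ≈ 18.3 mL/min
86.2 vs 18.3 mL/min → Patient A is higher.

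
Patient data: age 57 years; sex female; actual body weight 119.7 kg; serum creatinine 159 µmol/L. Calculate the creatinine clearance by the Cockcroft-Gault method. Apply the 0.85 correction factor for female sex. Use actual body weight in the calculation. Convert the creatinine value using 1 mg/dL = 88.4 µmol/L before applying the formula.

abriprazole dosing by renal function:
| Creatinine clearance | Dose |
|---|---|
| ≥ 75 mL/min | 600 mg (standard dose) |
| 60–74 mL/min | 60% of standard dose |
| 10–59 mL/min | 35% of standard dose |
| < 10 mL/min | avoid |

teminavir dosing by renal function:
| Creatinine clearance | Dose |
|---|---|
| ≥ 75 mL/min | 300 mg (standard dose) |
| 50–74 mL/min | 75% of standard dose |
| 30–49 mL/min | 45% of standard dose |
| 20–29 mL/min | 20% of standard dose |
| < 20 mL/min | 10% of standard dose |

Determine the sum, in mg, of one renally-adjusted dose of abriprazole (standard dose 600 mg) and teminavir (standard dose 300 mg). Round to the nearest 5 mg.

585 mg

SCr = 159 / 88.4 = 1.799 mg/dL
CrCl = (140 − 57) × 119.7 / (72 × 1.799) × 0.85 = 9935.1 / 129.53 × 0.85 ≈ 65.2 mL/min
CrCl ≈ 65 mL/min.
abriprazole: 60–74 mL/min → 60% of 600 mg = 360 mg.
teminavir: 50–74 mL/min → 75% of 300 mg = 225 mg.
Total = 360 + 225 = 585 mg.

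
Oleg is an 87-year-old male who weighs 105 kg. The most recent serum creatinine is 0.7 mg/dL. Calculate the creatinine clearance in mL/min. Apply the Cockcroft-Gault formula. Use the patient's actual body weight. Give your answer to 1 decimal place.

CrCl = (140 − 87) × 105 / (72 × 0.7) = 5565.0 / 50.40 ≈ 110.4 mL/min

110.4 mL/min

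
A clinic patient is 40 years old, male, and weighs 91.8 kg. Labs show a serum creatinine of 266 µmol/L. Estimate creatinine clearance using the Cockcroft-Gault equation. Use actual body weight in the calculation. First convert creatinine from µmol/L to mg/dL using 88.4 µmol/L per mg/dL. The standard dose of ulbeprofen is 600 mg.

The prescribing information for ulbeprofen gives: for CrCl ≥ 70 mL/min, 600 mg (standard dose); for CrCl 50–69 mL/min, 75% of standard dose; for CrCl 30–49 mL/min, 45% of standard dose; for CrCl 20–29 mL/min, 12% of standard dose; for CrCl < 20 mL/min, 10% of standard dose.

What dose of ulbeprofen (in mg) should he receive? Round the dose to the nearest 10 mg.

SCr = 266 / 88.4 = 3.009 mg/dL
CrCl = (140 − 40) × 91.8 / (72 × 3.009) = 9180.0 / 216.65 ≈ 42.4 mL/min
CrCl ≈ 42 mL/min → bracket 30–49 mL/min.
45% of 600 mg = 270 mg

270 mg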